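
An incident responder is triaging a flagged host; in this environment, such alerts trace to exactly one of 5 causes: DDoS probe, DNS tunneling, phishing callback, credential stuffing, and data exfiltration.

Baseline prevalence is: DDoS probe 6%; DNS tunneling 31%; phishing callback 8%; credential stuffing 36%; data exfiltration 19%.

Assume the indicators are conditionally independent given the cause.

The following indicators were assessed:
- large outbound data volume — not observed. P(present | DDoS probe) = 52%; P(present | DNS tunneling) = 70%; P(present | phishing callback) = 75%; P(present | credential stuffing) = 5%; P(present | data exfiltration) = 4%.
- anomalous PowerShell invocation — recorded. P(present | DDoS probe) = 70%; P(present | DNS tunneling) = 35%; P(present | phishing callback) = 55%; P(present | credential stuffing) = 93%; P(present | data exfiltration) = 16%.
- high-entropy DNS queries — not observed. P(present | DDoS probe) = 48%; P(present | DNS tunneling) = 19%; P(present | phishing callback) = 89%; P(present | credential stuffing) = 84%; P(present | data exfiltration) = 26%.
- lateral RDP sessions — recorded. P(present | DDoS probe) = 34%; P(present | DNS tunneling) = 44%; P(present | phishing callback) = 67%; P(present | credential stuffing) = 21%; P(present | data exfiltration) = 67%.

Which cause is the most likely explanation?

data exfiltration

Multiply each prior by the joint likelihood of the indicator pattern (using 1 − P(present | H) for each absent indicator):
  DDoS probe: 0.06 × (1 − 0.52) × 0.70 × (1 − 0.48) × 0.34 = 0.0035643
  DNS tunneling: 0.31 × (1 − 0.70) × 0.35 × (1 − 0.19) × 0.44 = 0.011601
  phishing callback: 0.08 × (1 − 0.75) × 0.55 × (1 − 0.89) × 0.67 = 0.0008107
  credential stuffing: 0.36 × (1 − 0.05) × 0.93 × (1 − 0.84) × 0.21 = 0.010687
  data exfiltration: 0.19 × (1 − 0.04) × 0.16 × (1 − 0.26) × 0.67 = 0.014469
The unnormalized weights sum to 0.041132.
P(DDoS probe | evidence) ≈ 0.0035643 / 0.041132 ≈ 0.087
P(DNS tunneling | evidence) ≈ 0.011601 / 0.041132 ≈ 0.282
P(phishing callback | evidence) ≈ 0.0008107 / 0.041132 ≈ 0.020
P(credential stuffing | evidence) ≈ 0.010687 / 0.041132 ≈ 0.260
P(data exfiltration | evidence) ≈ 0.014469 / 0.041132 ≈ 0.352
The largest is 0.352, so data exfiltration is most probable.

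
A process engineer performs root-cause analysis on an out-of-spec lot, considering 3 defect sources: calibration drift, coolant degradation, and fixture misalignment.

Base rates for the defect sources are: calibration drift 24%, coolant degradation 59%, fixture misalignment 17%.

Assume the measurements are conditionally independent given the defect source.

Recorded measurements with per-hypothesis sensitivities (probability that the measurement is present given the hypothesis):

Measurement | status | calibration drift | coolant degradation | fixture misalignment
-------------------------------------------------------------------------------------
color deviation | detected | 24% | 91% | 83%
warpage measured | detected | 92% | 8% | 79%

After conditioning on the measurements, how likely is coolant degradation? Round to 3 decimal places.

0.207

By Bayes' rule with conditional independence, the unnormalized weight for each hypothesis is prior × ∏ likelihoods:
  calibration drift: 0.24 × 0.24 × 0.92 = 0.052992
  coolant degradation: 0.59 × 0.91 × 0.08 = 0.042952
  fixture misalignment: 0.17 × 0.83 × 0.79 = 0.11147
Normalizing constant Z = 0.052992 + 0.042952 + 0.11147 = 0.20741.
P(coolant degradation | evidence) = 0.042952 / 0.20741 ≈ 0.207.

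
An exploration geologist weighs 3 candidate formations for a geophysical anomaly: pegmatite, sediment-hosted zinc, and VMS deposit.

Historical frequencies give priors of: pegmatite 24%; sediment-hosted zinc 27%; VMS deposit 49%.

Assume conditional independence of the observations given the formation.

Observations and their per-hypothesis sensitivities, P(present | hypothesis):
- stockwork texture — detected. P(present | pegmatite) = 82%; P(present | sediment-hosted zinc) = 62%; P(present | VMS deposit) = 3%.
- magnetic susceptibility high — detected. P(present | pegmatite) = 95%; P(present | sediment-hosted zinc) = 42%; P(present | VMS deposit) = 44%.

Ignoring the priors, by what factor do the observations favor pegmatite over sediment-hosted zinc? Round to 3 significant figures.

2.99

Take the product of per-observation likelihoods under each hypothesis, then divide.
  pegmatite: 0.82 × 0.95 = 0.779
  sediment-hosted zinc: 0.62 × 0.42 = 0.2604
Bayes factor = 0.779 / 0.2604 ≈ 2.99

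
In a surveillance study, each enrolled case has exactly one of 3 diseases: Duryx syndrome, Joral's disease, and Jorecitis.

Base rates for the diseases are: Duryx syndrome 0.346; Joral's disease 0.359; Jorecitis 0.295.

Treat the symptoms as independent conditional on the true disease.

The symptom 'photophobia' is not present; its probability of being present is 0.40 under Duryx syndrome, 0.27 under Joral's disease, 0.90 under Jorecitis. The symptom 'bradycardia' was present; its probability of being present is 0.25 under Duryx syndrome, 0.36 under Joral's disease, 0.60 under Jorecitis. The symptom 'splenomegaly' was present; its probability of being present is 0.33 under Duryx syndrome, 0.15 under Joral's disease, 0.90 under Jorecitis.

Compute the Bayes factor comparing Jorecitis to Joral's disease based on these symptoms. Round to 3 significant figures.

1.37

Joint likelihood of the symptom pattern under each hypothesis (using 1 − P(present | H) for each absent symptom):
  Jorecitis: (1 − 0.90) × 0.60 × 0.90 = 0.054
  Joral's disease: (1 − 0.27) × 0.36 × 0.15 = 0.03942
Bayes factor = 0.054 / 0.03942 ≈ 1.37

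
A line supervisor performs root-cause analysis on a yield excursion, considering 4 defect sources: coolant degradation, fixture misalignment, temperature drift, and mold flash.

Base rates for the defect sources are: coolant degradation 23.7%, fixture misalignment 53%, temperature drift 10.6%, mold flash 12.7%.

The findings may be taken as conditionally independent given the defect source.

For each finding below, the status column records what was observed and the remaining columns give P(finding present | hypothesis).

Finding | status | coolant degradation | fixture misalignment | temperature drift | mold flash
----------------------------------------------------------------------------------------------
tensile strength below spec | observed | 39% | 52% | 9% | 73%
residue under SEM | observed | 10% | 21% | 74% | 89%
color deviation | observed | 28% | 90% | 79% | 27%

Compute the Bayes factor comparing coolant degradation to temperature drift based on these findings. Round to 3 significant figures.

Take the product of per-finding likelihoods under each hypothesis, then divide.
  coolant degradation: 0.39 × 0.10 × 0.28 = 0.01092
  temperature drift: 0.09 × 0.74 × 0.79 = 0.052614
Bayes factor = 0.01092 / 0.052614 ≈ 0.208

0.208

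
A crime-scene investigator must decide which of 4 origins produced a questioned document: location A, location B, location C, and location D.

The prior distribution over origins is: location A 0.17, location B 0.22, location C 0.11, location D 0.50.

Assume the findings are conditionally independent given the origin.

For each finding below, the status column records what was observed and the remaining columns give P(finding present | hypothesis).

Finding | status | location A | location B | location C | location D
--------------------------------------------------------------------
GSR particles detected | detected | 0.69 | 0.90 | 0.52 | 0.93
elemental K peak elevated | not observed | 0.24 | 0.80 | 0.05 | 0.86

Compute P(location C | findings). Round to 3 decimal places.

Multiply each prior by the joint likelihood of the evidence pattern (using 1 − P(present | H) for each absent finding):
  location A: 0.17 × 0.69 × (1 − 0.24) = 0.089148
  location B: 0.22 × 0.90 × (1 − 0.80) = 0.0396
  location C: 0.11 × 0.52 × (1 − 0.05) = 0.05434
  location D: 0.50 × 0.93 × (1 − 0.86) = 0.0651
The unnormalized weights sum to 0.24819.
P(location C | evidence) = 0.05434 / 0.24819 ≈ 0.219.

0.219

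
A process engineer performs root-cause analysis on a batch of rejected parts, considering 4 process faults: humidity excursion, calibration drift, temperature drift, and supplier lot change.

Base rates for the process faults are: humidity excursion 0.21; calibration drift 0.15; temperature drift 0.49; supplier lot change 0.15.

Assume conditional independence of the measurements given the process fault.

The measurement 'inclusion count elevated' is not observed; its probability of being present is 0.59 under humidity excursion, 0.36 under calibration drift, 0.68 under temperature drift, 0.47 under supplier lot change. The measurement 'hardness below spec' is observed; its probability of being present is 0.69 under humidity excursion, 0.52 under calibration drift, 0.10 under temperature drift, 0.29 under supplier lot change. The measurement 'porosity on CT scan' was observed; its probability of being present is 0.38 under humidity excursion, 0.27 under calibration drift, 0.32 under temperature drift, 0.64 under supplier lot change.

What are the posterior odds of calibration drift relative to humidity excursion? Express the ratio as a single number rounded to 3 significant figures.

Unnormalized posterior weight (prior times the measurement likelihoods) for each of the two hypotheses (using 1 − P(present | H) for each absent measurement):
  calibration drift: 0.15 × (1 − 0.36) × 0.52 × 0.27 = 0.013478
  humidity excursion: 0.21 × (1 − 0.59) × 0.69 × 0.38 = 0.022575
Odds(calibration drift : humidity excursion) = 0.013478 / 0.022575 ≈ 0.597.

0.597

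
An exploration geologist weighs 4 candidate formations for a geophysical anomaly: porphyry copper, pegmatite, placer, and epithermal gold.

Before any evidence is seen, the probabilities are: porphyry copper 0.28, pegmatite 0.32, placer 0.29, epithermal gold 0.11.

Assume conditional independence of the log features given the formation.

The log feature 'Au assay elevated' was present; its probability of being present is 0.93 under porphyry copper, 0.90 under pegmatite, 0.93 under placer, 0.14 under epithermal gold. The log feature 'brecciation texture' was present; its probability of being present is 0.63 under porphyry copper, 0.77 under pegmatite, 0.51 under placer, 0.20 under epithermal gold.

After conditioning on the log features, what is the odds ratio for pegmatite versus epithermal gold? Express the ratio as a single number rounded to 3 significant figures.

72.0

Unnormalized posterior weight (prior times the log feature likelihoods) for each of the two hypotheses:
  pegmatite: 0.32 × 0.90 × 0.77 = 0.22176
  epithermal gold: 0.11 × 0.14 × 0.20 = 0.00308
Odds(pegmatite : epithermal gold) = 0.22176 / 0.00308 ≈ 72.0.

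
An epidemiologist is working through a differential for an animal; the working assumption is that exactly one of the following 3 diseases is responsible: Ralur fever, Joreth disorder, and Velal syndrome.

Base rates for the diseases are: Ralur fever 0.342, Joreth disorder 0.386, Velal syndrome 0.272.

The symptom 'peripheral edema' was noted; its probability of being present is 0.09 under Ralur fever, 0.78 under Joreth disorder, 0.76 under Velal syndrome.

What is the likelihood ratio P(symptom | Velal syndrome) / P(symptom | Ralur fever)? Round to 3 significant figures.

8.44

Likelihood of this symptom under each hypothesis:
  Velal syndrome: 0.76
  Ralur fever: 0.09
Bayes factor = 0.76 / 0.09 ≈ 8.44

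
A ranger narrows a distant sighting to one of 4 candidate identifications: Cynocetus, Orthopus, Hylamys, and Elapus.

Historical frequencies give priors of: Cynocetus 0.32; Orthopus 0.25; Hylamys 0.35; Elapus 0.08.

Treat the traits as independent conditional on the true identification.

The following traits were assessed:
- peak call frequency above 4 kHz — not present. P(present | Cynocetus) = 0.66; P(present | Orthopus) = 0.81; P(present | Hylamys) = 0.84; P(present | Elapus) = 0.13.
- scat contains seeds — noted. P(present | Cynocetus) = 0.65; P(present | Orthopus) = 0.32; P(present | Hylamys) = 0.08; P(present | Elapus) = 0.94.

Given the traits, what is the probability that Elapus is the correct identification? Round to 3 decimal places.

By Bayes' rule with conditional independence, the unnormalized weight for each hypothesis is prior × ∏ likelihoods (using 1 − P(present | H) for each absent trait):
  Cynocetus: 0.32 × (1 − 0.66) × 0.65 = 0.07072
  Orthopus: 0.25 × (1 − 0.81) × 0.32 = 0.0152
  Hylamys: 0.35 × (1 − 0.84) × 0.08 = 0.00448
  Elapus: 0.08 × (1 − 0.13) × 0.94 = 0.065424
Normalizing constant Z = 0.07072 + 0.0152 + 0.00448 + 0.065424 = 0.15582.
P(Elapus | evidence) = 0.065424 / 0.15582 ≈ 0.420.

0.420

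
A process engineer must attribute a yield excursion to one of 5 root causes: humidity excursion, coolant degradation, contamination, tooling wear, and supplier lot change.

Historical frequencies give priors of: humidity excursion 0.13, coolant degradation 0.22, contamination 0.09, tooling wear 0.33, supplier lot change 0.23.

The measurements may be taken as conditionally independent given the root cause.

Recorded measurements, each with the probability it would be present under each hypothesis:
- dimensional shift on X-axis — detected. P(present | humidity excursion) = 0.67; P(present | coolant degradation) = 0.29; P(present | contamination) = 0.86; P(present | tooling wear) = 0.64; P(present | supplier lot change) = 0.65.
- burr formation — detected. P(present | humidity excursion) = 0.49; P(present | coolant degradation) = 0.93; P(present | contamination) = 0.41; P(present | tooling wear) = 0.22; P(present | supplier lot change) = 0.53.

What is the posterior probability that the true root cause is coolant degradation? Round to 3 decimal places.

0.229

For each hypothesis, the unnormalized posterior weight is prior × product of the measurement likelihoods:
  humidity excursion: 0.13 × 0.67 × 0.49 = 0.042679
  coolant degradation: 0.22 × 0.29 × 0.93 = 0.059334
  contamination: 0.09 × 0.86 × 0.41 = 0.031734
  tooling wear: 0.33 × 0.64 × 0.22 = 0.046464
  supplier lot change: 0.23 × 0.65 × 0.53 = 0.079235
Normalizing constant Z = 0.042679 + 0.059334 + 0.031734 + 0.046464 + 0.079235 = 0.25945.
P(coolant degradation | evidence) = 0.059334 / 0.25945 ≈ 0.229.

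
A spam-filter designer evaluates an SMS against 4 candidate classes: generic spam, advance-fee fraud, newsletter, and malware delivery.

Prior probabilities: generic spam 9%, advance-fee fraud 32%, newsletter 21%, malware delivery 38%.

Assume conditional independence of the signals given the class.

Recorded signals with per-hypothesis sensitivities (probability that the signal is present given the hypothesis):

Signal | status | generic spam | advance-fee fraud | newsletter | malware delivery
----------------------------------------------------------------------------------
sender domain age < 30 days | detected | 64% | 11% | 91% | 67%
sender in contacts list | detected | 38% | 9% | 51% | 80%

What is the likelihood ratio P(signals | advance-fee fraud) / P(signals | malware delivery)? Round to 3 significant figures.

0.0185

The Bayes factor is the ratio of the joint likelihoods of the signal pattern under the two hypotheses.
  advance-fee fraud: 0.11 × 0.09 = 0.0099
  malware delivery: 0.67 × 0.80 = 0.536
Bayes factor = 0.0099 / 0.536 ≈ 0.0185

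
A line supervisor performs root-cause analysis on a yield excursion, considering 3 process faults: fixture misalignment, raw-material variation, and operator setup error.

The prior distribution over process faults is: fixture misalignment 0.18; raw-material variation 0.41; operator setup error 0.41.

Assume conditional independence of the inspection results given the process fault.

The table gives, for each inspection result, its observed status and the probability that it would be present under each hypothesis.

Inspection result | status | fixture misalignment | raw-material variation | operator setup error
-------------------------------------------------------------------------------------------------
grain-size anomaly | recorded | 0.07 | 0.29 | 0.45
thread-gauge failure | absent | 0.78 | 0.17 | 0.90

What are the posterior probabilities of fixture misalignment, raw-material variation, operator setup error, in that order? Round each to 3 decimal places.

By Bayes' rule with conditional independence, the unnormalized weight for each hypothesis is prior × ∏ likelihoods (using 1 − P(present | H) for each absent inspection result):
  fixture misalignment: 0.18 × 0.07 × (1 − 0.78) = 0.002772
  raw-material variation: 0.41 × 0.29 × (1 − 0.17) = 0.098687
  operator setup error: 0.41 × 0.45 × (1 − 0.90) = 0.01845
Normalizing constant Z = 0.002772 + 0.098687 + 0.01845 = 0.11991.
P(fixture misalignment | evidence) = 0.002772 / 0.11991 ≈ 0.023
P(raw-material variation | evidence) = 0.098687 / 0.11991 ≈ 0.823
P(operator setup error | evidence) = 0.01845 / 0.11991 ≈ 0.154

0.023, 0.823, 0.154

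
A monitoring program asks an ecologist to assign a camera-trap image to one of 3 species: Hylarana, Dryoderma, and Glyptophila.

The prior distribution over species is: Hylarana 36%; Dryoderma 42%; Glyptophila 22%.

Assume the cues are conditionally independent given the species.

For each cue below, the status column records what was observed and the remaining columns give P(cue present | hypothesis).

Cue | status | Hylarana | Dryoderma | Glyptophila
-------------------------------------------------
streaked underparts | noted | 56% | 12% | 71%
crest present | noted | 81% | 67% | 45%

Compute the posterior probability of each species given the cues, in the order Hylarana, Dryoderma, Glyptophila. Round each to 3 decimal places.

0.611, 0.126, 0.263

By Bayes' rule with conditional independence, the unnormalized weight for each hypothesis is prior × ∏ likelihoods:
  Hylarana: 0.36 × 0.56 × 0.81 = 0.1633
  Dryoderma: 0.42 × 0.12 × 0.67 = 0.033768
  Glyptophila: 0.22 × 0.71 × 0.45 = 0.07029
The unnormalized weights sum to 0.26735.
P(Hylarana | evidence) = 0.1633 / 0.26735 ≈ 0.611
P(Dryoderma | evidence) = 0.033768 / 0.26735 ≈ 0.126
P(Glyptophila | evidence) = 0.07029 / 0.26735 ≈ 0.263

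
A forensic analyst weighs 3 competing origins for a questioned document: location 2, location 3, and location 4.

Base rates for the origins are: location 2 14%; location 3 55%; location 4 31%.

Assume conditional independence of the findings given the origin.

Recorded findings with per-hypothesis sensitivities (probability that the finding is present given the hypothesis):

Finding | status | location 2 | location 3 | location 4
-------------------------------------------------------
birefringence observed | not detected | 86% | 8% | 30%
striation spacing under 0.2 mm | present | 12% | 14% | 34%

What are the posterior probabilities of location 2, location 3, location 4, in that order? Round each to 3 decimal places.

By Bayes' rule with conditional independence, the unnormalized weight for each hypothesis is prior × ∏ likelihoods (using 1 − P(present | H) for each absent finding):
  location 2: 0.14 × (1 − 0.86) × 0.12 = 0.002352
  location 3: 0.55 × (1 − 0.08) × 0.14 = 0.07084
  location 4: 0.31 × (1 − 0.30) × 0.34 = 0.07378
Normalizing constant Z = 0.002352 + 0.07084 + 0.07378 = 0.14697.
P(location 2 | evidence) = 0.002352 / 0.14697 ≈ 0.016
P(location 3 | evidence) = 0.07084 / 0.14697 ≈ 0.482
P(location 4 | evidence) = 0.07378 / 0.14697 ≈ 0.502

0.016, 0.482, 0.502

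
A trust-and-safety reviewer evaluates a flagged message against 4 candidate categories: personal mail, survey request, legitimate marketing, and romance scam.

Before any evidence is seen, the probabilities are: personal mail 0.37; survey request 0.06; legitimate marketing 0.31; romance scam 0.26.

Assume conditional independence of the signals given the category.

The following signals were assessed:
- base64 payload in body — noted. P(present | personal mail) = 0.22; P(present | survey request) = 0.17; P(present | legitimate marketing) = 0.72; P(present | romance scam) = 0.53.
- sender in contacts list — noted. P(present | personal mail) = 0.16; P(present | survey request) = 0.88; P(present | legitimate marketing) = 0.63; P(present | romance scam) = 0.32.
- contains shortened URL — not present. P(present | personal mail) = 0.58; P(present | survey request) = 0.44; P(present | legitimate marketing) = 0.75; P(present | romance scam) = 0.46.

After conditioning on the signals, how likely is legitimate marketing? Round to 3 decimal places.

0.506

For each hypothesis, the unnormalized posterior weight is prior × product of the signal likelihoods (using 1 − P(present | H) for each absent signal):
  personal mail: 0.37 × 0.22 × 0.16 × (1 − 0.58) = 0.0054701
  survey request: 0.06 × 0.17 × 0.88 × (1 − 0.44) = 0.0050266
  legitimate marketing: 0.31 × 0.72 × 0.63 × (1 − 0.75) = 0.035154
  romance scam: 0.26 × 0.53 × 0.32 × (1 − 0.46) = 0.023812
The unnormalized weights sum to 0.069462.
P(legitimate marketing | evidence) = 0.035154 / 0.069462 ≈ 0.506.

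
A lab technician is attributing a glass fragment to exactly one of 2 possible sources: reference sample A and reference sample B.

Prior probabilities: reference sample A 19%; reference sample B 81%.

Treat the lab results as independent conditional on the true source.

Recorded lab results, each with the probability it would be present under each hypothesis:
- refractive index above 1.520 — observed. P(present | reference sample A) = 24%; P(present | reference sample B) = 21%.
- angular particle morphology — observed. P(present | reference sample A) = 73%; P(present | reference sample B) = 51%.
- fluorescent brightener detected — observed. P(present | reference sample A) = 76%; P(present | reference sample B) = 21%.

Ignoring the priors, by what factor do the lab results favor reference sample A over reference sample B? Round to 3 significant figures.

The Bayes factor is the ratio of the joint likelihoods of the lab result pattern under the two hypotheses.
  reference sample A: 0.24 × 0.73 × 0.76 = 0.13315
  reference sample B: 0.21 × 0.51 × 0.21 = 0.022491
Bayes factor = 0.13315 / 0.022491 ≈ 5.92

5.92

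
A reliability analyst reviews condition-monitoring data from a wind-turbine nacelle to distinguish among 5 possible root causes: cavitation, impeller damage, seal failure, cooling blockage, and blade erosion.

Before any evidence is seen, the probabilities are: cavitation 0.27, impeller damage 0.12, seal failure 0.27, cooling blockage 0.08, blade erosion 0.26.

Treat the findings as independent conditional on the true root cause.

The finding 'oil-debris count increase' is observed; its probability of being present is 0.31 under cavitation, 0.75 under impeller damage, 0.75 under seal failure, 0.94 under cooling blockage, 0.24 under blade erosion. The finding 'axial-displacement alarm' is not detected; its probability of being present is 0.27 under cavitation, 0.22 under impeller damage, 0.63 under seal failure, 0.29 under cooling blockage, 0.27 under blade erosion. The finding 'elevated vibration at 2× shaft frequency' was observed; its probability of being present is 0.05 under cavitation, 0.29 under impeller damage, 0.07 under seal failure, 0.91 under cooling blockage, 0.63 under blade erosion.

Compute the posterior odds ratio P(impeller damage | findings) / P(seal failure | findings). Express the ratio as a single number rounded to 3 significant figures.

3.88

Unnormalized posterior weight (prior times the finding likelihoods) for each of the two hypotheses (using 1 − P(present | H) for each absent finding):
  impeller damage: 0.12 × 0.75 × (1 − 0.22) × 0.29 = 0.020358
  seal failure: 0.27 × 0.75 × (1 − 0.63) × 0.07 = 0.0052448
Posterior odds = 0.020358 / 0.0052448 ≈ 3.88.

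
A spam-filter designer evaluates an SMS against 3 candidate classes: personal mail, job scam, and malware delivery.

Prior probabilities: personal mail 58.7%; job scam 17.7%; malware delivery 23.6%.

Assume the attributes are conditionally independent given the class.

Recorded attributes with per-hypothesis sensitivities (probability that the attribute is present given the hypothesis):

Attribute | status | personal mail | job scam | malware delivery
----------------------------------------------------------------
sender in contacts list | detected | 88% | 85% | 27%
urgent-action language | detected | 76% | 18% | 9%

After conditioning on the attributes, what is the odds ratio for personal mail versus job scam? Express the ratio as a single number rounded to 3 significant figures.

Posterior odds equal prior odds times the likelihood ratio; only the two competing hypotheses matter.
  personal mail: 0.587 × 0.88 × 0.76 = 0.39259
  job scam: 0.177 × 0.85 × 0.18 = 0.027081
Odds(personal mail : job scam) = 0.39259 / 0.027081 ≈ 14.5.

14.5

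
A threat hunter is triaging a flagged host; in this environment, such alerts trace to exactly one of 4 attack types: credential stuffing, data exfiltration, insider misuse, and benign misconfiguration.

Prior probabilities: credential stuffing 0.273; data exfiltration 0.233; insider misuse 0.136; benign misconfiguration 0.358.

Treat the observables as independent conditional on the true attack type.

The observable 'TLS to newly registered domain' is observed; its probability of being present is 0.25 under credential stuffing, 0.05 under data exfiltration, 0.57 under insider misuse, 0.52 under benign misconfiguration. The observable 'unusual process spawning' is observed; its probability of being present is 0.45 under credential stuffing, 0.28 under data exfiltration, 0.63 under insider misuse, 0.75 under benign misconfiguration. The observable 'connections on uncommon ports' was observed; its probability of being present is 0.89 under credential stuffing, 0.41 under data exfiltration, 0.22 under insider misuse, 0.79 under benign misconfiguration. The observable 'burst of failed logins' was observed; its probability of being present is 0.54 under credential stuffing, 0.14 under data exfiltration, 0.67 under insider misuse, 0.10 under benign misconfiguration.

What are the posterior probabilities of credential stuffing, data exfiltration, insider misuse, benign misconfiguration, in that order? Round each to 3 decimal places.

0.445, 0.006, 0.217, 0.332

For each hypothesis, the unnormalized posterior weight is prior × product of the observable likelihoods:
  credential stuffing: 0.273 × 0.25 × 0.45 × 0.89 × 0.54 = 0.01476
  data exfiltration: 0.233 × 0.05 × 0.28 × 0.41 × 0.14 = 0.00018724
  insider misuse: 0.136 × 0.57 × 0.63 × 0.22 × 0.67 = 0.0071987
  benign misconfiguration: 0.358 × 0.52 × 0.75 × 0.79 × 0.10 = 0.01103
The unnormalized weights sum to 0.033176.
P(credential stuffing | evidence) = 0.01476 / 0.033176 ≈ 0.445
P(data exfiltration | evidence) = 0.00018724 / 0.033176 ≈ 0.006
P(insider misuse | evidence) = 0.0071987 / 0.033176 ≈ 0.217
P(benign misconfiguration | evidence) = 0.01103 / 0.033176 ≈ 0.332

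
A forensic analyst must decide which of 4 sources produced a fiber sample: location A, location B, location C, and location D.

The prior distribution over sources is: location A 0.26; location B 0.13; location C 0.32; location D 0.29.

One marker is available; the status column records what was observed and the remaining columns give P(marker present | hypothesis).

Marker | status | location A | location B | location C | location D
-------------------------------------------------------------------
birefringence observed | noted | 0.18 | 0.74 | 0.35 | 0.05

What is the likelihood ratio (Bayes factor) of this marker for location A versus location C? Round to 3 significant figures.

Likelihood of this marker under each hypothesis:
  location A: 0.18
  location C: 0.35
Bayes factor = 0.18 / 0.35 ≈ 0.514

0.514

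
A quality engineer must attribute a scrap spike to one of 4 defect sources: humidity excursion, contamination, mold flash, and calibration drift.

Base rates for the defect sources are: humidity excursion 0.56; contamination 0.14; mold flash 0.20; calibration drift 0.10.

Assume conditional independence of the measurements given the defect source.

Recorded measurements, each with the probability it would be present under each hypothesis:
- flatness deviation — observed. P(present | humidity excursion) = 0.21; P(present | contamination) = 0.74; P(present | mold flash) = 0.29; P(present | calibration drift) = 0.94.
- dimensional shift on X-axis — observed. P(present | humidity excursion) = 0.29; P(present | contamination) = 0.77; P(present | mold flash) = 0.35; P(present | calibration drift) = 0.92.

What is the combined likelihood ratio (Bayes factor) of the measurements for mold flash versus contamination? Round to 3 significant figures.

0.178

The Bayes factor is the ratio of the joint likelihoods of the measurement pattern under the two hypotheses.
  mold flash: 0.29 × 0.35 = 0.1015
  contamination: 0.74 × 0.77 = 0.5698
Bayes factor = 0.1015 / 0.5698 ≈ 0.178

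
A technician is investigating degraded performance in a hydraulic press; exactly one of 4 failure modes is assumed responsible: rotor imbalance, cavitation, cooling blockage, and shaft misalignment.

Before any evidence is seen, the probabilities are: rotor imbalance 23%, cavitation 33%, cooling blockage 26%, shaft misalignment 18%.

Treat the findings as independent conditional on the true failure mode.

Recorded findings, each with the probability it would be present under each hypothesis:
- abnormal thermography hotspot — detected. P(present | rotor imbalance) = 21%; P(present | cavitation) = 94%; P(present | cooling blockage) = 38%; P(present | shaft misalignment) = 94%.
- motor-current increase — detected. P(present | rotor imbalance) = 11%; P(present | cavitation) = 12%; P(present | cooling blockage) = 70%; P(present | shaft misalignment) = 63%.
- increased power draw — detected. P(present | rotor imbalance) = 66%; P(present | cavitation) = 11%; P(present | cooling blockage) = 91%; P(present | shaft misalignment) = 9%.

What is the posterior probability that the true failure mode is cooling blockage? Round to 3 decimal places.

0.785

For each hypothesis, the unnormalized posterior weight is prior × product of the finding likelihoods:
  rotor imbalance: 0.23 × 0.21 × 0.11 × 0.66 = 0.0035066
  cavitation: 0.33 × 0.94 × 0.12 × 0.11 = 0.0040946
  cooling blockage: 0.26 × 0.38 × 0.70 × 0.91 = 0.062936
  shaft misalignment: 0.18 × 0.94 × 0.63 × 0.09 = 0.0095936
Marginal likelihood of the evidence = 0.08013.
P(cooling blockage | evidence) = 0.062936 / 0.08013 ≈ 0.785.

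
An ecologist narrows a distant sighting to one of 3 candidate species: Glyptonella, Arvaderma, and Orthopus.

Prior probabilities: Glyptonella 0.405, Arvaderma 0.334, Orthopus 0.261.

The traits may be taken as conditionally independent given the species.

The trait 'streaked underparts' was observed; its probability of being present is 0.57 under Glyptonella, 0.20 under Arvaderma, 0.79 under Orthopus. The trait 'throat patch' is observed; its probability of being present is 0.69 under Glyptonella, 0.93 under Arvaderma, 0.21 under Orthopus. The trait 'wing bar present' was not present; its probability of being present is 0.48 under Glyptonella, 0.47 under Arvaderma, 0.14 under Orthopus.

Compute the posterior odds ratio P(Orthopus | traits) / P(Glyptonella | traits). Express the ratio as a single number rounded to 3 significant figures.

0.450

Unnormalized posterior weight (prior times the trait likelihoods) for each of the two hypotheses (using 1 − P(present | H) for each absent trait):
  Orthopus: 0.261 × 0.79 × 0.21 × (1 − 0.14) = 0.037238
  Glyptonella: 0.405 × 0.57 × 0.69 × (1 − 0.48) = 0.082829
Posterior odds = 0.037238 / 0.082829 ≈ 0.450.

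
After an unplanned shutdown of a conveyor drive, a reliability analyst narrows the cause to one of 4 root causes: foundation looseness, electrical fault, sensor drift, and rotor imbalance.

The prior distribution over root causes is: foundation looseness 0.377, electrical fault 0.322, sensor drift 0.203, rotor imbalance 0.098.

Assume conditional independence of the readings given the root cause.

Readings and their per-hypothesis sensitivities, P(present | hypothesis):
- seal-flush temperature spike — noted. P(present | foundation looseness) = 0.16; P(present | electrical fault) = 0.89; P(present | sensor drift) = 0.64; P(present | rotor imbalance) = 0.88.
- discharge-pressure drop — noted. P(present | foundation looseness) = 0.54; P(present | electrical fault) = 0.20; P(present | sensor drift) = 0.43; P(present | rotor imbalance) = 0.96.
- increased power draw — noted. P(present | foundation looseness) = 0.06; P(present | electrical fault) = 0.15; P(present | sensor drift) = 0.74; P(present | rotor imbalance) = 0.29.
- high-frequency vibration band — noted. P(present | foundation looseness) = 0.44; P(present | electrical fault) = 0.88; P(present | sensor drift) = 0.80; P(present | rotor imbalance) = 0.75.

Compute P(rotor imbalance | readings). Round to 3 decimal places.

Multiply each prior by the joint likelihood of the reading pattern:
  foundation looseness: 0.377 × 0.16 × 0.54 × 0.06 × 0.44 = 0.00085992
  electrical fault: 0.322 × 0.89 × 0.20 × 0.15 × 0.88 = 0.0075657
  sensor drift: 0.203 × 0.64 × 0.43 × 0.74 × 0.80 = 0.033072
  rotor imbalance: 0.098 × 0.88 × 0.96 × 0.29 × 0.75 = 0.018007
Normalizing constant Z = 0.00085992 + 0.0075657 + 0.033072 + 0.018007 = 0.059505.
P(rotor imbalance | evidence) = 0.018007 / 0.059505 ≈ 0.303.

0.303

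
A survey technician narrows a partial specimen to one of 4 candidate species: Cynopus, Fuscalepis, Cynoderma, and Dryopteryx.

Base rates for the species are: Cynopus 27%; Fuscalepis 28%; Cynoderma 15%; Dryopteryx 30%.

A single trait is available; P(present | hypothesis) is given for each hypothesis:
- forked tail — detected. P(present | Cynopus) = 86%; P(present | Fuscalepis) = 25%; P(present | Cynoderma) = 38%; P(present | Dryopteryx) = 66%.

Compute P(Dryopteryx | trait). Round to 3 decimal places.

0.355

For each hypothesis, the unnormalized posterior weight is prior × likelihood:
  Cynopus: 0.27 × 0.86 = 0.2322
  Fuscalepis: 0.28 × 0.25 = 0.07
  Cynoderma: 0.15 × 0.38 = 0.057
  Dryopteryx: 0.30 × 0.66 = 0.198
Normalizing constant Z = 0.2322 + 0.07 + 0.057 + 0.198 = 0.5572.
P(Dryopteryx | evidence) = 0.198 / 0.5572 ≈ 0.355.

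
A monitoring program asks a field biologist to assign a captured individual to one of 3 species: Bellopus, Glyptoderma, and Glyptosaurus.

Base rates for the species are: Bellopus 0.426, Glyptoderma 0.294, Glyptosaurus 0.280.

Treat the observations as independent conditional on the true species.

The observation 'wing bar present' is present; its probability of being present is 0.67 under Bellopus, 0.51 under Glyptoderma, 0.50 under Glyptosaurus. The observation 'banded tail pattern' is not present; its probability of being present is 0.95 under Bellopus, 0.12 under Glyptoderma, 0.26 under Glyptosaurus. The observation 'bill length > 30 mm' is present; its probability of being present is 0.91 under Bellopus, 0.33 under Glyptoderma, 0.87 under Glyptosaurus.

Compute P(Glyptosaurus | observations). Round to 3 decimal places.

By Bayes' rule with conditional independence, the unnormalized weight for each hypothesis is prior × ∏ likelihoods (using 1 − P(present | H) for each absent observation):
  Bellopus: 0.426 × 0.67 × (1 − 0.95) × 0.91 = 0.012987
  Glyptoderma: 0.294 × 0.51 × (1 − 0.12) × 0.33 = 0.043543
  Glyptosaurus: 0.280 × 0.50 × (1 − 0.26) × 0.87 = 0.090132
Normalizing constant Z = 0.012987 + 0.043543 + 0.090132 = 0.14666.
P(Glyptosaurus | evidence) = 0.090132 / 0.14666 ≈ 0.615.

0.615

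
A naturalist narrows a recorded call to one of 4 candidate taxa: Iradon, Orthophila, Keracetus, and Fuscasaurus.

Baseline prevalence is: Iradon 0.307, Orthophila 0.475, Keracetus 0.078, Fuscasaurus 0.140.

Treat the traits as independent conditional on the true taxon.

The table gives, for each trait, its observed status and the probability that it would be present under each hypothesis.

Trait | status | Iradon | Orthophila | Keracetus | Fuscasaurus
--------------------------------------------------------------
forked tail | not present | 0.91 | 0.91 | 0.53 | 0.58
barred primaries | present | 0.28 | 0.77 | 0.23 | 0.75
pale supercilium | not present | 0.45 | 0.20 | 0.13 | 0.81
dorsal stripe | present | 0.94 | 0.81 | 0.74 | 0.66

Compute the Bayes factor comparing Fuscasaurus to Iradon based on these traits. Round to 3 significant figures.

3.03

Take the product of per-trait likelihoods under each hypothesis (using 1 − P(present | H) for each absent trait), then divide.
  Fuscasaurus: (1 − 0.58) × 0.75 × (1 − 0.81) × 0.66 = 0.039501
  Iradon: (1 − 0.91) × 0.28 × (1 − 0.45) × 0.94 = 0.013028
Bayes factor = 0.039501 / 0.013028 ≈ 3.03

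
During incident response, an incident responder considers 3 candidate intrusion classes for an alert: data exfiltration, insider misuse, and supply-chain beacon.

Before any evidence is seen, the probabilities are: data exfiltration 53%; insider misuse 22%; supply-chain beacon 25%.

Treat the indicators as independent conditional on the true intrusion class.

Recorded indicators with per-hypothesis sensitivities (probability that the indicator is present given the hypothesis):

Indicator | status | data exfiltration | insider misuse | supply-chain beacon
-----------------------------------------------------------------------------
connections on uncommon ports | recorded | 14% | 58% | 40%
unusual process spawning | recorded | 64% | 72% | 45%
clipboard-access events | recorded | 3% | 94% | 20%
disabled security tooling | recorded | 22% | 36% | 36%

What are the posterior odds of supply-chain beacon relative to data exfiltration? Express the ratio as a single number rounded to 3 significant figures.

10.3

Posterior odds equal prior odds times the likelihood ratio; only the two competing hypotheses matter.
  supply-chain beacon: 0.25 × 0.40 × 0.45 × 0.20 × 0.36 = 0.00324
  data exfiltration: 0.53 × 0.14 × 0.64 × 0.03 × 0.22 = 0.00031342
Odds(supply-chain beacon : data exfiltration) = 0.00324 / 0.00031342 ≈ 10.3.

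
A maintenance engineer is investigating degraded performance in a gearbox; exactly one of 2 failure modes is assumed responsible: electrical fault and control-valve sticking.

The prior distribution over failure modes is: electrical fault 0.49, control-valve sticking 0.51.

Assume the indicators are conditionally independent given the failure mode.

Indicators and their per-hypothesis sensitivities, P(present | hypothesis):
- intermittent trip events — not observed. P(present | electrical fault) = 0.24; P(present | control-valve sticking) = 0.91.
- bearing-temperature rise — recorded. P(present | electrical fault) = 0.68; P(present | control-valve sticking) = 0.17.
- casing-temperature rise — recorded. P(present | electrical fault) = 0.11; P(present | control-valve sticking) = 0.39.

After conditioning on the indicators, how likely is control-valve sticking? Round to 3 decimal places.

Multiply each prior by the joint likelihood of the indicator pattern (using 1 − P(present | H) for each absent indicator):
  electrical fault: 0.49 × (1 − 0.24) × 0.68 × 0.11 = 0.027856
  control-valve sticking: 0.51 × (1 − 0.91) × 0.17 × 0.39 = 0.0030432
Marginal likelihood of the evidence = 0.030899.
P(control-valve sticking | evidence) = 0.0030432 / 0.030899 ≈ 0.098.

0.098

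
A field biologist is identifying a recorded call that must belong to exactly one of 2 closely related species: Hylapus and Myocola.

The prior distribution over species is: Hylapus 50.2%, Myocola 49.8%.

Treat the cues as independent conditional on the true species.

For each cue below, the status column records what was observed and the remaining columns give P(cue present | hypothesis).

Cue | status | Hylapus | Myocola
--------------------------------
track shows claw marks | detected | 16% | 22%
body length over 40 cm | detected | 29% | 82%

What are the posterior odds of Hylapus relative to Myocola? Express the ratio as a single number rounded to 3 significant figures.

0.259

The normalizing constant cancels in an odds ratio, so compute prior × likelihood for the two hypotheses only:
  Hylapus: 0.502 × 0.16 × 0.29 = 0.023293
  Myocola: 0.498 × 0.22 × 0.82 = 0.089839
Posterior odds = 0.023293 / 0.089839 ≈ 0.259.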